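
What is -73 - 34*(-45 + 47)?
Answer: -141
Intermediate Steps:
-73 - 34*(-45 + 47) = -73 - 34*2 = -73 - 68 = -141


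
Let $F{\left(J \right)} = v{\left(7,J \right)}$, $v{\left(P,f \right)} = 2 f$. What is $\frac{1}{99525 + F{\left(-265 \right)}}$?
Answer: $\frac{1}{98995} \approx 1.0102 \cdot 10^{-5}$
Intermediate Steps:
$F{\left(J \right)} = 2 J$
$\frac{1}{99525 + F{\left(-265 \right)}} = \frac{1}{99525 + 2 \left(-265\right)} = \frac{1}{99525 - 530} = \frac{1}{98995}$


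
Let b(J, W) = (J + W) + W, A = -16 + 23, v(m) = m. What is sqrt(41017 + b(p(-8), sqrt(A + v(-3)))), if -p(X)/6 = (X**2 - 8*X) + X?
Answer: sqrt(40301) ≈ 200.75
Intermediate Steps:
A = 7
p(X) = -6*X**2 + 42*X (p(X) = -6*((X**2 - 8*X) + X) = -6*(X**2 - 7*X) = -6*X**2 + 42*X)
b(J, W) = J + 2*W
sqrt(41017 + b(p(-8), sqrt(A + v(-3)))) = sqrt(41017 + (6*(-8)*(7 - 1*(-8)) + 2*sqrt(7 - 3))) = sqrt(41017 + (6*(-8)*(7 + 8) + 2*sqrt(4))) = sqrt(41017 + (6*(-8)*15 + 2*2)) = sqrt(41017 + (-720 + 4)) = sqrt(41017 - 716) = sqrt(40301)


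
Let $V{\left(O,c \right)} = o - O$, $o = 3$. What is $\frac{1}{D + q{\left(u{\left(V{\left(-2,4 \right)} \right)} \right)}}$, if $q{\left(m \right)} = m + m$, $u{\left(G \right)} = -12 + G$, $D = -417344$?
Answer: $- \frac{1}{417358} \approx -2.396 \cdot 10^{-6}$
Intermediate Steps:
$V{\left(O,c \right)} = 3 - O$
$q{\left(m \right)} = 2 m$
$\frac{1}{D + q{\left(u{\left(V{\left(-2,4 \right)} \right)} \right)}} = \frac{1}{-417344 + 2 \left(-12 + \left(3 - -2\right)\right)} = \frac{1}{-417344 + 2 \left(-12 + \left(3 + 2\right)\right)} = \frac{1}{-417344 + 2 \left(-12 + 5\right)} = \frac{1}{-417344 + 2 \left(-7\right)} = \frac{1}{-417344 - 14} = \frac{1}{-417358} = - \frac{1}{417358}$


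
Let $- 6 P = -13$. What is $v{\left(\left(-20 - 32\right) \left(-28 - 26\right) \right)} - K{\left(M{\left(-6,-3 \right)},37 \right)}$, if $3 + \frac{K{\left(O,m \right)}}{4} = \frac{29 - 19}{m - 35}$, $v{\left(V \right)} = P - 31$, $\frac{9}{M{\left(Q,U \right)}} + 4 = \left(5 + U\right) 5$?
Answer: $- \frac{221}{6} \approx -36.833$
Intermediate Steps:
$P = \frac{13}{6}$ ($P = \left(- \frac{1}{6}\right) \left(-13\right) = \frac{13}{6} \approx 2.1667$)
$M{\left(Q,U \right)} = \frac{9}{21 + 5 U}$ ($M{\left(Q,U \right)} = \frac{9}{-4 + \left(5 + U\right) 5} = \frac{9}{-4 + \left(25 + 5 U\right)} = \frac{9}{21 + 5 U}$)
$v{\left(V \right)} = - \frac{173}{6}$ ($v{\left(V \right)} = \frac{13}{6} - 31 = - \frac{173}{6}$)
$K{\left(O,m \right)} = -12 + \frac{40}{-35 + m}$ ($K{\left(O,m \right)} = -12 + 4 \frac{29 - 19}{m - 35} = -12 + 4 \frac{10}{-35 + m} = -12 + \frac{40}{-35 + m}$)
$v{\left(\left(-20 - 32\right) \left(-28 - 26\right) \right)} - K{\left(M{\left(-6,-3 \right)},37 \right)} = - \frac{173}{6} - \frac{4 \left(115 - 111\right)}{-35 + 37} = - \frac{173}{6} - \frac{4 \left(115 - 111\right)}{2} = - \frac{173}{6} - 4 \cdot \frac{1}{2} \cdot 4 = - \frac{173}{6} - 8 = - \frac{221}{6}$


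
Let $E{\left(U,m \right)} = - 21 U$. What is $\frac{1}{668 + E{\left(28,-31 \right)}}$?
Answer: $\frac{1}{80} \approx 0.0125$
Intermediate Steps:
$\frac{1}{668 + E{\left(28,-31 \right)}} = \frac{1}{668 - 588} = \frac{1}{80}$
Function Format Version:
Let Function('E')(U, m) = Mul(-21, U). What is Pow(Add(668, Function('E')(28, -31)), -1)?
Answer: Rational(1, 80) ≈ 0.012500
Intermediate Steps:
Pow(Add(668, Function('E')(28, -31)), -1) = Pow(Add(668, Mul(-21, 28)), -1) = Pow(Add(668, -588), -1) = Pow(80, -1) = Rational(1, 80)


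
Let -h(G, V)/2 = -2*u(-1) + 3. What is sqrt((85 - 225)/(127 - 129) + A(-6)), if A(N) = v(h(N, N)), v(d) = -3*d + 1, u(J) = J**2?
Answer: sqrt(77) ≈ 8.7750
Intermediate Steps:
h(G, V) = -2 (h(G, V) = -2*(-2*(-1)**2 + 3) = -2*(-2*1 + 3) = -2*(-2 + 3) = -2*1 = -2)
v(d) = 1 - 3*d
A(N) = 7 (A(N) = 1 - 3*(-2) = 1 + 6 = 7)
sqrt((85 - 225)/(127 - 129) + A(-6)) = sqrt((85 - 225)/(127 - 129) + 7) = sqrt(-140/(-2) + 7) = sqrt(-140*(-1/2) + 7) = sqrt(70 + 7) = sqrt(77)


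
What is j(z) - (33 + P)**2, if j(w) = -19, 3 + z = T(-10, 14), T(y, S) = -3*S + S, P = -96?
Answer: -3988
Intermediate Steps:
T(y, S) = -2*S
z = -31 (z = -3 - 2*14 = -3 - 28 = -31)
j(z) - (33 + P)**2 = -19 - (33 - 96)**2 = -19 - 1*(-63)**2 = -19 - 1*3969 = -19 - 3969 = -3988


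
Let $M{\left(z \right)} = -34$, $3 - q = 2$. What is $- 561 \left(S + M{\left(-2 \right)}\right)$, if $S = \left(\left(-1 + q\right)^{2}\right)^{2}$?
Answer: $19074$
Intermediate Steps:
$q = 1$ ($q = 3 - 2 = 1$)
$S = 0$ ($S = \left(\left(-1 + 1\right)^{2}\right)^{2} = \left(0^{2}\right)^{2} = 0^{2} = 0$)
$- 561 \left(S + M{\left(-2 \right)}\right) = - 561 \left(0 - 34\right) = \left(-561\right) \left(-34\right) = 19074$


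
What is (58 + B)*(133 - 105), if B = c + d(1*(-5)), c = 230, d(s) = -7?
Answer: 7868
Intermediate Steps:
B = 223 (B = 230 - 7 = 223)
(58 + B)*(133 - 105) = (58 + 223)*(133 - 105) = 281*28 = 7868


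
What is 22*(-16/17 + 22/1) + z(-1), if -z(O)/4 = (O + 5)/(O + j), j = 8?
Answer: 54860/119 ≈ 461.01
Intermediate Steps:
z(O) = -4*(5 + O)/(8 + O) (z(O) = -4*(O + 5)/(O + 8) = -4*(5 + O)/(8 + O))
22*(-16/17 + 22/1) + z(-1) = 22*(-16/17 + 22/1) + 4*(-5 - 1*(-1))/(8 - 1) = 22*(-16*1/17 + 22*1) + 4*(-5 + 1)/7 = 22*(-16/17 + 22) + 4*(1/7)*(-4) = 22*(358/17) - 16/7 = 7876/17 - 16/7 = 54860/119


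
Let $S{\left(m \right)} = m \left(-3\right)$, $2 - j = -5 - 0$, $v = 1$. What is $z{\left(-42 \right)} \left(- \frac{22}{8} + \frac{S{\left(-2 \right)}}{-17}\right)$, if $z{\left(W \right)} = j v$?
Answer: $- \frac{1477}{68} \approx -21.721$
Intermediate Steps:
$j = 7$ ($j = 2 - \left(-5 - 0\right) = 2 - \left(-5 + 0\right) = 2 - -5 = 2 + 5 = 7$)
$S{\left(m \right)} = - 3 m$
$z{\left(W \right)} = 7$ ($z{\left(W \right)} = 7 \cdot 1 = 7$)
$z{\left(-42 \right)} \left(- \frac{22}{8} + \frac{S{\left(-2 \right)}}{-17}\right) = 7 \left(- \frac{22}{8} + \frac{\left(-3\right) \left(-2\right)}{-17}\right) = 7 \left(\left(-22\right) \frac{1}{8} + 6 \left(- \frac{1}{17}\right)\right) = 7 \left(- \frac{11}{4} - \frac{6}{17}\right) = 7 \left(- \frac{211}{68}\right) = - \frac{1477}{68}$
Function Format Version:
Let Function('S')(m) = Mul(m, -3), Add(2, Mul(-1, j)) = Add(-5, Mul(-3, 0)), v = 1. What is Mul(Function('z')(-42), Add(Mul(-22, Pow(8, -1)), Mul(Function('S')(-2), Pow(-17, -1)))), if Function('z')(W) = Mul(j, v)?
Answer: Rational(-1477, 68) ≈ -21.721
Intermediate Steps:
j = 7 (j = Add(2, Mul(-1, Add(-5, Mul(-3, 0)))) = Add(2, Mul(-1, Add(-5, 0))) = Add(2, Mul(-1, -5)) = Add(2, 5) = 7)
Function('S')(m) = Mul(-3, m)
Function('z')(W) = 7 (Function('z')(W) = Mul(7, 1) = 7)
Mul(Function('z')(-42), Add(Mul(-22, Pow(8, -1)), Mul(Function('S')(-2), Pow(-17, -1)))) = Mul(7, Add(Mul(-22, Pow(8, -1)), Mul(Mul(-3, -2), Pow(-17, -1)))) = Mul(7, Add(Mul(-22, Rational(1, 8)), Mul(6, Rational(-1, 17)))) = Mul(7, Add(Rational(-11, 4), Rational(-6, 17))) = Mul(7, Rational(-211, 68)) = Rational(-1477, 68)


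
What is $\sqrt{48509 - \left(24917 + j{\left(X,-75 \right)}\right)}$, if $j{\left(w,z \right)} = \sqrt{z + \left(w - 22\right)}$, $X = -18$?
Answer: $\sqrt{23592 - i \sqrt{115}} \approx 153.6 - 0.0349 i$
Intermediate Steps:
$j{\left(w,z \right)} = \sqrt{-22 + w + z}$ ($j{\left(w,z \right)} = \sqrt{z + \left(-22 + w\right)} = \sqrt{-22 + w + z}$)
$\sqrt{48509 - \left(24917 + j{\left(X,-75 \right)}\right)} = \sqrt{48509 - \left(24917 + \sqrt{-22 - 18 - 75}\right)} = \sqrt{48509 - \left(24917 + \sqrt{-115}\right)} = \sqrt{48509 - \left(24917 + i \sqrt{115}\right)} = \sqrt{23592 - i \sqrt{115}}$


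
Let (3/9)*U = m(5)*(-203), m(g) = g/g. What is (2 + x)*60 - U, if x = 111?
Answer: 7389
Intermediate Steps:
m(g) = 1
U = -609 (U = 3*(1*(-203)) = 3*(-203) = -609)
(2 + x)*60 - U = (2 + 111)*60 - 1*(-609) = 113*60 + 609 = 6780 + 609 = 7389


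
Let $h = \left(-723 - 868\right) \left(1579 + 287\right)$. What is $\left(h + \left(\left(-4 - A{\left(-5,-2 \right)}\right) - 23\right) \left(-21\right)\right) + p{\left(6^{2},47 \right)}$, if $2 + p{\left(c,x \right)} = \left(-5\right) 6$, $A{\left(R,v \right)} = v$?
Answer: $-2968313$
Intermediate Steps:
$h = -2968806$ ($h = \left(-1591\right) 1866 = -2968806$)
$p{\left(c,x \right)} = -32$ ($p{\left(c,x \right)} = -2 - 30 = -32$)
$\left(h + \left(\left(-4 - A{\left(-5,-2 \right)}\right) - 23\right) \left(-21\right)\right) + p{\left(6^{2},47 \right)} = \left(-2968806 + \left(\left(-4 - -2\right) - 23\right) \left(-21\right)\right) - 32 = \left(-2968806 + \left(\left(-4 + 2\right) - 23\right) \left(-21\right)\right) - 32 = \left(-2968806 + \left(-2 - 23\right) \left(-21\right)\right) - 32 = \left(-2968806 - -525\right) - 32 = \left(-2968806 + 525\right) - 32 = -2968281 - 32 = -2968313$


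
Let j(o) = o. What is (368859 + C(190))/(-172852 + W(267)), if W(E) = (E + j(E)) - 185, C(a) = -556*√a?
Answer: -122953/57501 + 556*√190/172503 ≈ -2.0938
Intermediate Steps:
W(E) = -185 + 2*E (W(E) = (E + E) - 185 = 2*E - 185 = -185 + 2*E)
(368859 + C(190))/(-172852 + W(267)) = (368859 - 556*√190)/(-172852 + (-185 + 2*267)) = (368859 - 556*√190)/(-172852 + (-185 + 534)) = (368859 - 556*√190)/(-172852 + 349) = (368859 - 556*√190)/(-172503) = (368859 - 556*√190)*(-1/172503) = -122953/57501 + 556*√190/172503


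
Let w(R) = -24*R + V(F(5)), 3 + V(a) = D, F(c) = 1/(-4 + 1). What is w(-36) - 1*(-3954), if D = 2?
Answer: 4817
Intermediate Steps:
F(c) = -1/3 (F(c) = 1/(-3) = -1/3)
V(a) = -1 (V(a) = -3 + 2 = -1)
w(R) = -1 - 24*R (w(R) = -24*R - 1 = -1 - 24*R)
w(-36) - 1*(-3954) = (-1 - 24*(-36)) - 1*(-3954) = (-1 + 864) + 3954 = 863 + 3954 = 4817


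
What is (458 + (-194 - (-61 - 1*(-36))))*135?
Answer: 39015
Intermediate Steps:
(458 + (-194 - (-61 - 1*(-36))))*135 = (458 + (-194 - (-61 + 36)))*135 = (458 + (-194 - 1*(-25)))*135 = (458 + (-194 + 25))*135 = (458 - 169)*135 = 289*135 = 39015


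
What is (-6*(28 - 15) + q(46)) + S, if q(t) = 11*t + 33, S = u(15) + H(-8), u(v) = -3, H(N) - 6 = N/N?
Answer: 465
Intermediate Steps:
H(N) = 7 (H(N) = 6 + N/N = 6 + 1 = 7)
S = 4 (S = -3 + 7 = 4)
q(t) = 33 + 11*t
(-6*(28 - 15) + q(46)) + S = (-6*(28 - 15) + (33 + 11*46)) + 4 = (-6*13 + (33 + 506)) + 4 = (-78 + 539) + 4 = 461 + 4 = 465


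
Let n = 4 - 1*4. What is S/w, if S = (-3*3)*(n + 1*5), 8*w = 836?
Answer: -90/209 ≈ -0.43062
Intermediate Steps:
n = 0 (n = 4 - 4 = 0)
w = 209/2 (w = (⅛)*836 = 209/2 ≈ 104.50)
S = -45 (S = (-3*3)*(0 + 1*5) = -9*(0 + 5) = -9*5 = -45)
S/w = -45/209/2 = -45*2/209 = -90/209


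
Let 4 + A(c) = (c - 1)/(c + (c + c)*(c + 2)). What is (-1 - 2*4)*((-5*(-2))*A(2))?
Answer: 355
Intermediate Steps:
A(c) = -4 + (-1 + c)/(c + 2*c*(2 + c)) (A(c) = -4 + (c - 1)/(c + (c + c)*(c + 2)) = -4 + (-1 + c)/(c + (2*c)*(2 + c)) = -4 + (-1 + c)/(c + 2*c*(2 + c)))
(-1 - 2*4)*((-5*(-2))*A(2)) = (-1 - 2*4)*((-5*(-2))*((-1 - 19*2 - 8*2²)/(2*(5 + 2*2)))) = (-1 - 8)*(10*((-1 - 38 - 8*4)/(2*(5 + 4)))) = -90*(½)*(-1 - 38 - 32)/9 = -90*(½)*(⅑)*(-71) = -90*(-71)/18 = -9*(-355/9) = 355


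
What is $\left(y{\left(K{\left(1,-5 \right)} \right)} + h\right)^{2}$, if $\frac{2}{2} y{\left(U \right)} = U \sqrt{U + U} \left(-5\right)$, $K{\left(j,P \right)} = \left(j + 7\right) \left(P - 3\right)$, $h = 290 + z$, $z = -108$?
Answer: $-13074076 + 931840 i \sqrt{2} \approx -1.3074 \cdot 10^{7} + 1.3178 \cdot 10^{6} i$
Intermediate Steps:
$h = 182$ ($h = 290 - 108 = 182$)
$K{\left(j,P \right)} = \left(-3 + P\right) \left(7 + j\right)$ ($K{\left(j,P \right)} = \left(7 + j\right) \left(-3 + P\right) = \left(-3 + P\right) \left(7 + j\right)$)
$y{\left(U \right)} = - 5 \sqrt{2} U^{\frac{3}{2}}$ ($y{\left(U \right)} = U \sqrt{U + U} \left(-5\right) = U \sqrt{2 U} \left(-5\right) = U \sqrt{2} \sqrt{U} \left(-5\right) = \sqrt{2} U^{\frac{3}{2}} \left(-5\right) = - 5 \sqrt{2} U^{\frac{3}{2}}$)
$\left(y{\left(K{\left(1,-5 \right)} \right)} + h\right)^{2} = \left(- 5 \sqrt{2} \left(-21 - 3 + 7 \left(-5\right) - 5\right)^{\frac{3}{2}} + 182\right)^{2} = \left(- 5 \sqrt{2} \left(-21 - 3 - 35 - 5\right)^{\frac{3}{2}} + 182\right)^{2} = \left(- 5 \sqrt{2} \left(-64\right)^{\frac{3}{2}} + 182\right)^{2} = \left(- 5 \sqrt{2} \left(- 512 i\right) + 182\right)^{2} = \left(2560 i \sqrt{2} + 182\right)^{2} = \left(182 + 2560 i \sqrt{2}\right)^{2}$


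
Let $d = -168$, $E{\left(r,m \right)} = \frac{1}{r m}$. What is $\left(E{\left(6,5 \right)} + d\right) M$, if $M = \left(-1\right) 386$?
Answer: $\frac{972527}{15} \approx 64835.0$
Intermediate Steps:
$E{\left(r,m \right)} = \frac{1}{m r}$
$M = -386$
$\left(E{\left(6,5 \right)} + d\right) M = \left(\frac{1}{5 \cdot 6} - 168\right) \left(-386\right) = \left(\frac{1}{5} \cdot \frac{1}{6} - 168\right) \left(-386\right) = \left(\frac{1}{30} - 168\right) \left(-386\right) = \left(- \frac{5039}{30}\right) \left(-386\right) = \frac{972527}{15}$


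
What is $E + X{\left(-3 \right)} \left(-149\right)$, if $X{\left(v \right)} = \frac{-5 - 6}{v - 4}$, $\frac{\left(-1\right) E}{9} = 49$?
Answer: $- \frac{4726}{7} \approx -675.14$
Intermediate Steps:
$E = -441$ ($E = \left(-9\right) 49 = -441$)
$X{\left(v \right)} = - \frac{11}{-4 + v}$
$E + X{\left(-3 \right)} \left(-149\right) = -441 + - \frac{11}{-4 - 3} \left(-149\right) = -441 + - \frac{11}{-7} \left(-149\right) = -441 + \left(-11\right) \left(- \frac{1}{7}\right) \left(-149\right) = -441 + \frac{11}{7} \left(-149\right) = -441 - \frac{1639}{7} = - \frac{4726}{7}$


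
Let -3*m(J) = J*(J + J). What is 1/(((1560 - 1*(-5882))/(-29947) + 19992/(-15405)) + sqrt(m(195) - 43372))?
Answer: -18282761633877455/812584333698573475267 - 23647625612844025*I*sqrt(68722)/1625168667397146950534 ≈ -2.25e-5 - 0.0038145*I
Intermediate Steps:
m(J) = -2*J**2/3 (m(J) = -J*(J + J)/3 = -J*2*J/3 = -2*J**2/3)
1/(((1560 - 1*(-5882))/(-29947) + 19992/(-15405)) + sqrt(m(195) - 43372)) = 1/(((1560 - 1*(-5882))/(-29947) + 19992/(-15405)) + sqrt(-2/3*195**2 - 43372)) = 1/(((1560 + 5882)*(-1/29947) + 19992*(-1/15405)) + sqrt(-2/3*38025 - 43372)) = 1/((7442*(-1/29947) - 6664/5135) + sqrt(-25350 - 43372)) = 1/((-7442/29947 - 6664/5135) + sqrt(-68722)) = 1/(-237781478/153777845 + I*sqrt(68722))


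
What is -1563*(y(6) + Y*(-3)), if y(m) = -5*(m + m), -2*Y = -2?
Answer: 98469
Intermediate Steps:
Y = 1 (Y = -1/2*(-2) = 1)
y(m) = -10*m
-1563*(y(6) + Y*(-3)) = -1563*(-10*6 + 1*(-3)) = -1563*(-60 - 3) = -1563*(-63) = 98469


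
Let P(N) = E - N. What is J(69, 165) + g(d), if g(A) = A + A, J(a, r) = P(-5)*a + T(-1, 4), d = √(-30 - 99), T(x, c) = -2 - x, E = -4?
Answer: 68 + 2*I*√129 ≈ 68.0 + 22.716*I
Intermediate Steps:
P(N) = -4 - N
d = I*√129 (d = √(-129) = I*√129 ≈ 11.358*I)
J(a, r) = -1 + a (J(a, r) = (-4 - 1*(-5))*a + (-2 - 1*(-1)) = (-4 + 5)*a + (-2 + 1) = 1*a - 1 = a - 1 = -1 + a)
g(A) = 2*A
J(69, 165) + g(d) = (-1 + 69) + 2*(I*√129) = 68 + 2*I*√129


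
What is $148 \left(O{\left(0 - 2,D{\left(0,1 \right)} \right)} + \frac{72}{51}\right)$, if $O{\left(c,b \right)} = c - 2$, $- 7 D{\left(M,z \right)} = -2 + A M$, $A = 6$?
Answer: $- \frac{6512}{17} \approx -383.06$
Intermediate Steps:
$D{\left(M,z \right)} = \frac{2}{7} - \frac{6 M}{7}$ ($D{\left(M,z \right)} = - \frac{-2 + 6 M}{7} = \frac{2}{7} - \frac{6 M}{7}$)
$O{\left(c,b \right)} = -2 + c$ ($O{\left(c,b \right)} = c - 2 = -2 + c$)
$148 \left(O{\left(0 - 2,D{\left(0,1 \right)} \right)} + \frac{72}{51}\right) = 148 \left(\left(-2 + \left(0 - 2\right)\right) + \frac{72}{51}\right) = 148 \left(\left(-2 + \left(0 - 2\right)\right) + 72 \cdot \frac{1}{51}\right) = 148 \left(\left(-2 - 2\right) + \frac{24}{17}\right) = 148 \left(-4 + \frac{24}{17}\right) = 148 \left(- \frac{44}{17}\right) = - \frac{6512}{17}$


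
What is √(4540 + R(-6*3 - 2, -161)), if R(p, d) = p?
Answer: 2*√1130 ≈ 67.231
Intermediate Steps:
√(4540 + R(-6*3 - 2, -161)) = √(4540 + (-6*3 - 2)) = √(4540 + (-18 - 2)) = √(4540 - 20) = √4520 = 2*√1130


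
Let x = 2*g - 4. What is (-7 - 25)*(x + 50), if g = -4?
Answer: -1216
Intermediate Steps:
x = -12 (x = 2*(-4) - 4 = -8 - 4 = -12)
(-7 - 25)*(x + 50) = (-7 - 25)*(-12 + 50) = -32*38 = -1216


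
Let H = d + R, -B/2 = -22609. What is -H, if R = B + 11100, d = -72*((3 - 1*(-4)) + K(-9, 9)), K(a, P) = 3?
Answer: -55598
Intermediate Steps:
B = 45218 (B = -2*(-22609) = 45218)
d = -720 (d = -72*((3 - 1*(-4)) + 3) = -72*((3 + 4) + 3) = -72*(7 + 3) = -72*10 = -1*720 = -720)
R = 56318 (R = 45218 + 11100 = 56318)
H = 55598 (H = -720 + 56318 = 55598)
-H = -1*55598 = -55598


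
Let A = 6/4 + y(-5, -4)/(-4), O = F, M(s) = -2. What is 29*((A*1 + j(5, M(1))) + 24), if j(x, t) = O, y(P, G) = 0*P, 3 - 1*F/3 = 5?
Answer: 1131/2 ≈ 565.50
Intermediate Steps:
F = -6 (F = 9 - 3*5 = 9 - 15 = -6)
y(P, G) = 0
O = -6
j(x, t) = -6
A = 3/2 (A = 6/4 + 0/(-4) = 6*(¼) + 0*(-¼) = 3/2 + 0 = 3/2 ≈ 1.5000)
29*((A*1 + j(5, M(1))) + 24) = 29*(((3/2)*1 - 6) + 24) = 29*((3/2 - 6) + 24) = 29*(-9/2 + 24) = 29*(39/2) = 1131/2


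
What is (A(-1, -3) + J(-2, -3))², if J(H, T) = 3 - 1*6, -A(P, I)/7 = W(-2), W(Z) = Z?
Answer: 121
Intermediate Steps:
A(P, I) = 14 (A(P, I) = -7*(-2) = 14)
J(H, T) = -3 (J(H, T) = 3 - 6 = -3)
(A(-1, -3) + J(-2, -3))² = (14 - 3)² = 11² = 121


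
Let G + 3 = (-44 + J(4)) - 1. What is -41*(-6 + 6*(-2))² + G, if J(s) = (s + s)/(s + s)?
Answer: -13331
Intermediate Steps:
J(s) = 1 (J(s) = (2*s)/((2*s)) = (2*s)*(1/(2*s)) = 1)
G = -47 (G = -3 + ((-44 + 1) - 1) = -3 + (-43 - 1) = -3 - 44 = -47)
-41*(-6 + 6*(-2))² + G = -41*(-6 + 6*(-2))² - 47 = -41*(-6 - 12)² - 47 = -41*(-18)² - 47 = -41*324 - 47 = -13284 - 47 = -13331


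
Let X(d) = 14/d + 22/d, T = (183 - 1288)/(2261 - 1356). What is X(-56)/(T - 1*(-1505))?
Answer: -543/1270192 ≈ -0.00042749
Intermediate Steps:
T = -221/181 (T = -1105/905 = -1105*1/905 = -221/181 ≈ -1.2210)
X(d) = 36/d
X(-56)/(T - 1*(-1505)) = (36/(-56))/(-221/181 - 1*(-1505)) = (36*(-1/56))/(-221/181 + 1505) = -9/(14*272184/181) = -9/14*181/272184 = -543/1270192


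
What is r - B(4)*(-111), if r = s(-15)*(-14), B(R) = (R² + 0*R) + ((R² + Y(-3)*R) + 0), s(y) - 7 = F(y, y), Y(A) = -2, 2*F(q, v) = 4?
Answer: 2538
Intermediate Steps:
F(q, v) = 2 (F(q, v) = (½)*4 = 2)
s(y) = 9 (s(y) = 7 + 2 = 9)
B(R) = -2*R + 2*R² (B(R) = (R² + 0*R) + ((R² - 2*R) + 0) = (R² + 0) + (R² - 2*R) = R² + (R² - 2*R) = -2*R + 2*R²)
r = -126 (r = 9*(-14) = -126)
r - B(4)*(-111) = -126 - 2*4*(-1 + 4)*(-111) = -126 - 2*4*3*(-111) = -126 - 24*(-111) = -126 - 1*(-2664) = -126 + 2664 = 2538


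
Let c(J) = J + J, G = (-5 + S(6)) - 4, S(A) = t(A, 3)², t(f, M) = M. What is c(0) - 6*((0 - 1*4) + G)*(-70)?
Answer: -1680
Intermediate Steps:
S(A) = 9 (S(A) = 3² = 9)
G = 0 (G = (-5 + 9) - 4 = 4 - 4 = 0)
c(J) = 2*J
c(0) - 6*((0 - 1*4) + G)*(-70) = 2*0 - 6*((0 - 1*4) + 0)*(-70) = 0 - 6*((0 - 4) + 0)*(-70) = 0 - 6*(-4 + 0)*(-70) = 0 - 6*(-4)*(-70) = 0 + 24*(-70) = 0 - 1680 = -1680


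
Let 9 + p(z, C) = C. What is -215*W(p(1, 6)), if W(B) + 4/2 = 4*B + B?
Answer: 3655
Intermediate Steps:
p(z, C) = -9 + C
W(B) = -2 + 5*B (W(B) = -2 + (4*B + B) = -2 + 5*B)
-215*W(p(1, 6)) = -215*(-2 + 5*(-9 + 6)) = -215*(-2 + 5*(-3)) = -215*(-2 - 15) = -215*(-17) = 3655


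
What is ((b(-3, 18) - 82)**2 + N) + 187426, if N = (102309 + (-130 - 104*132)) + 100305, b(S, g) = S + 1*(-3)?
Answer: 383926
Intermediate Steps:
b(S, g) = -3 + S (b(S, g) = S - 3 = -3 + S)
N = 188756 (N = (102309 + (-130 - 13728)) + 100305 = (102309 - 13858) + 100305 = 88451 + 100305 = 188756)
((b(-3, 18) - 82)**2 + N) + 187426 = (((-3 - 3) - 82)**2 + 188756) + 187426 = ((-6 - 82)**2 + 188756) + 187426 = ((-88)**2 + 188756) + 187426 = (7744 + 188756) + 187426 = 196500 + 187426 = 383926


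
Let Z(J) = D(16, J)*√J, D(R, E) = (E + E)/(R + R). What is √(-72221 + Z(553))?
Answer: √(-1155536 + 553*√553)/4 ≈ 267.22*I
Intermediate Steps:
D(R, E) = E/R (D(R, E) = (2*E)/((2*R)) = (2*E)*(1/(2*R)) = E/R)
Z(J) = J^(3/2)/16 (Z(J) = (J/16)*√J = J^(3/2)/16)
√(-72221 + Z(553)) = √(-72221 + 553^(3/2)/16) = √(-72221 + (553*√553)/16) = √(-72221 + 553*√553/16)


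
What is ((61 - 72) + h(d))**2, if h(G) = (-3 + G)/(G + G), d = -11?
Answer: 12996/121 ≈ 107.40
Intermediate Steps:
h(G) = (-3 + G)/(2*G) (h(G) = (-3 + G)/((2*G)) = (-3 + G)*(1/(2*G)) = (-3 + G)/(2*G))
((61 - 72) + h(d))**2 = ((61 - 72) + (1/2)*(-3 - 11)/(-11))**2 = (-11 + (1/2)*(-1/11)*(-14))**2 = (-11 + 7/11)**2 = (-114/11)**2 = 12996/121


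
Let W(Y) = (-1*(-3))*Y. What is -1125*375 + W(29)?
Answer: -421788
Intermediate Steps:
W(Y) = 3*Y
-1125*375 + W(29) = -1125*375 + 3*29 = -421875 + 87 = -421788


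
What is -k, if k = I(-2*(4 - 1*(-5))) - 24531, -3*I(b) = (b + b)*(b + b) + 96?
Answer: 24995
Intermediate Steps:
I(b) = -32 - 4*b**2/3 (I(b) = -((b + b)*(b + b) + 96)/3 = -((2*b)*(2*b) + 96)/3 = -(4*b**2 + 96)/3 = -(96 + 4*b**2)/3 = -32 - 4*b**2/3)
k = -24995 (k = (-32 - 4*4*(4 - 1*(-5))**2/3) - 24531 = (-32 - 4*4*(4 + 5)**2/3) - 24531 = (-32 - 4*(-2*9)**2/3) - 24531 = (-32 - 4/3*(-18)**2) - 24531 = (-32 - 4/3*324) - 24531 = (-32 - 432) - 24531 = -464 - 24531 = -24995)
-k = -1*(-24995) = 24995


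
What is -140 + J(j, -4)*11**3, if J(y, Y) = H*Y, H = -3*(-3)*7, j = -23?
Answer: -335552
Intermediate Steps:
H = 63 (H = 9*7 = 63)
J(y, Y) = 63*Y
-140 + J(j, -4)*11**3 = -140 + (63*(-4))*11**3 = -140 - 252*1331 = -140 - 335412 = -335552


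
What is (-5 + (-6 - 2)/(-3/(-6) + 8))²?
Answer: 10201/289 ≈ 35.298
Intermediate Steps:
(-5 + (-6 - 2)/(-3/(-6) + 8))² = (-5 - 8/(-3*(-⅙) + 8))² = (-5 - 8/(½ + 8))² = (-5 - 8/17/2)² = (-5 - 8*2/17)² = (-5 - 16/17)² = (-101/17)² = 10201/289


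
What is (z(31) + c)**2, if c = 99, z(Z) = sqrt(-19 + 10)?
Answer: 9792 + 594*I ≈ 9792.0 + 594.0*I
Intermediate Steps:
z(Z) = 3*I (z(Z) = sqrt(-9) = 3*I)
(z(31) + c)**2 = (3*I + 99)**2 = (99 + 3*I)**2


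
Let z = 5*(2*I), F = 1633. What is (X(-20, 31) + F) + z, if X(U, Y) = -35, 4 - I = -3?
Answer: 1668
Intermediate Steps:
I = 7 (I = 4 - 1*(-3) = 4 + 3 = 7)
z = 70 (z = 5*(2*7) = 5*14 = 70)
(X(-20, 31) + F) + z = (-35 + 1633) + 70 = 1598 + 70 = 1668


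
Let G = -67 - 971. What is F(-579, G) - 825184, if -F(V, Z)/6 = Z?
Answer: -818956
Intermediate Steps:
G = -1038
F(V, Z) = -6*Z
F(-579, G) - 825184 = -6*(-1038) - 825184 = 6228 - 825184 = -818956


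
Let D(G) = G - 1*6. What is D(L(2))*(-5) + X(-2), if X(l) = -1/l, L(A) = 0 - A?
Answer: 81/2 ≈ 40.500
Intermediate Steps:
L(A) = -A
D(G) = -6 + G (D(G) = G - 6 = -6 + G)
D(L(2))*(-5) + X(-2) = (-6 - 1*2)*(-5) - 1/(-2) = (-6 - 2)*(-5) - 1*(-1/2) = -8*(-5) + 1/2 = 40 + 1/2 = 81/2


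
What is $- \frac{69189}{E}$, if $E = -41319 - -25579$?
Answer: $\frac{69189}{15740} \approx 4.3957$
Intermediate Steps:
$E = -15740$ ($E = -41319 + 25579 = -15740$)
$- \frac{69189}{E} = - \frac{69189}{-15740} = \left(-69189\right) \left(- \frac{1}{15740}\right) = \frac{69189}{15740}$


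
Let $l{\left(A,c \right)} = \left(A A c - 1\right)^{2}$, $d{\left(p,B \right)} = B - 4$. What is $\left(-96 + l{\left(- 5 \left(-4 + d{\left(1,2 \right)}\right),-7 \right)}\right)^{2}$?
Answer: $1576288903275025$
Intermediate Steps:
$d{\left(p,B \right)} = -4 + B$ ($d{\left(p,B \right)} = B - 4 = -4 + B$)
$l{\left(A,c \right)} = \left(-1 + c A^{2}\right)^{2}$ ($l{\left(A,c \right)} = \left(A^{2} c - 1\right)^{2} = \left(c A^{2} - 1\right)^{2} = \left(-1 + c A^{2}\right)^{2}$)
$\left(-96 + l{\left(- 5 \left(-4 + d{\left(1,2 \right)}\right),-7 \right)}\right)^{2} = \left(-96 + \left(-1 - 7 \left(- 5 \left(-4 + \left(-4 + 2\right)\right)\right)^{2}\right)^{2}\right)^{2} = \left(-96 + \left(-1 - 7 \left(- 5 \left(-4 - 2\right)\right)^{2}\right)^{2}\right)^{2} = \left(-96 + \left(-1 - 7 \left(\left(-5\right) \left(-6\right)\right)^{2}\right)^{2}\right)^{2} = \left(-96 + \left(-1 - 7 \cdot 30^{2}\right)^{2}\right)^{2} = \left(-96 + \left(-1 - 6300\right)^{2}\right)^{2} = \left(-96 + \left(-6301\right)^{2}\right)^{2} = \left(-96 + 39702601\right)^{2} = 39702505^{2} = 1576288903275025$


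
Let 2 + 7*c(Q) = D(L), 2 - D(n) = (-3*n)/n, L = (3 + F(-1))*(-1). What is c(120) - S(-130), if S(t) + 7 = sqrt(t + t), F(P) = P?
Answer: 52/7 - 2*I*sqrt(65) ≈ 7.4286 - 16.125*I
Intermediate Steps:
S(t) = -7 + sqrt(2)*sqrt(t) (S(t) = -7 + sqrt(t + t) = -7 + sqrt(2*t) = -7 + sqrt(2)*sqrt(t))
L = -2 (L = (3 - 1)*(-1) = 2*(-1) = -2)
D(n) = 5 (D(n) = 2 - (-3*n)/n = 2 - 1*(-3) = 2 + 3 = 5)
c(Q) = 3/7 (c(Q) = -2/7 + (1/7)*5 = -2/7 + 5/7 = 3/7)
c(120) - S(-130) = 3/7 - (-7 + sqrt(2)*sqrt(-130)) = 3/7 - (-7 + sqrt(2)*(I*sqrt(130))) = 3/7 - (-7 + 2*I*sqrt(65)) = 3/7 + (7 - 2*I*sqrt(65)) = 52/7 - 2*I*sqrt(65)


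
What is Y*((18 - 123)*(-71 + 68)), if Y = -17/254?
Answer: -5355/254 ≈ -21.083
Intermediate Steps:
Y = -17/254 (Y = -17*1/254 = -17/254 ≈ -0.066929)
Y*((18 - 123)*(-71 + 68)) = -17*(18 - 123)*(-71 + 68)/254 = -(-1785)*(-3)/254 = -17/254*315 = -5355/254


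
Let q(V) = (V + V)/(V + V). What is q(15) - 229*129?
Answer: -29540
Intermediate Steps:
q(V) = 1 (q(V) = (2*V)/((2*V)) = (2*V)*(1/(2*V)) = 1)
q(15) - 229*129 = 1 - 229*129 = 1 - 29541 = -29540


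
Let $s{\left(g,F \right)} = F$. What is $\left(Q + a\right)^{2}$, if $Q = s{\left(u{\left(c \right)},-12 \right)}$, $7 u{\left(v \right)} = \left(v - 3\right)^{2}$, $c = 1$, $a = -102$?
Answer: $12996$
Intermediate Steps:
$u{\left(v \right)} = \frac{\left(-3 + v\right)^{2}}{7}$ ($u{\left(v \right)} = \frac{\left(v - 3\right)^{2}}{7} = \frac{\left(-3 + v\right)^{2}}{7}$)
$Q = -12$
$\left(Q + a\right)^{2} = \left(-12 - 102\right)^{2} = \left(-114\right)^{2} = 12996$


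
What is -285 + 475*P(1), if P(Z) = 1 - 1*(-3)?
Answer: 1615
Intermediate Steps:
P(Z) = 4 (P(Z) = 1 + 3 = 4)
-285 + 475*P(1) = -285 + 475*4 = -285 + 1900 = 1615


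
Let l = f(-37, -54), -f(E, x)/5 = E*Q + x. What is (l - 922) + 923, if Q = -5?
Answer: -654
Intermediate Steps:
f(E, x) = -5*x + 25*E (f(E, x) = -5*(E*(-5) + x) = -5*(-5*E + x) = -5*(x - 5*E) = -5*x + 25*E)
l = -655 (l = -5*(-54) + 25*(-37) = 270 - 925 = -655)
(l - 922) + 923 = (-655 - 922) + 923 = -1577 + 923 = -654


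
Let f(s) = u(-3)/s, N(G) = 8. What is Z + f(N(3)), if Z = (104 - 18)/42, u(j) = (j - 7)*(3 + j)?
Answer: 43/21 ≈ 2.0476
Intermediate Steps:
u(j) = (-7 + j)*(3 + j)
Z = 43/21 (Z = (1/42)*86 = 43/21 ≈ 2.0476)
f(s) = 0 (f(s) = (-21 + (-3)² - 4*(-3))/s = (-21 + 9 + 12)/s = 0/s = 0)
Z + f(N(3)) = 43/21 + 0 = 43/21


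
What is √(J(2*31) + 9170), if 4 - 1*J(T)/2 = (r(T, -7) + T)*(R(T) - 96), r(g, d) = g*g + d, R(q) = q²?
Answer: 3*I*√3246414 ≈ 5405.3*I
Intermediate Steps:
r(g, d) = d + g² (r(g, d) = g² + d = d + g²)
J(T) = 8 - 2*(-96 + T²)*(-7 + T + T²) (J(T) = 8 - 2*((-7 + T²) + T)*(T² - 96) = 8 - 2*(-7 + T + T²)*(-96 + T²) = 8 - 2*(-96 + T²)*(-7 + T + T²))
√(J(2*31) + 9170) = √((-1336 - 2*(2*31)³ - 2*(2*31)⁴ + 192*(2*31) + 206*(2*31)²) + 9170) = √((-1336 - 2*62³ - 2*62⁴ + 192*62 + 206*62²) + 9170) = √((-1336 - 2*238328 - 2*14776336 + 11904 + 206*3844) + 9170) = √((-1336 - 476656 - 29552672 + 11904 + 791864) + 9170) = √(-29226896 + 9170) = √(-29217726) = 3*I*√3246414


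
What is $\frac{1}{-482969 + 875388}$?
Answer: $\frac{1}{392419} \approx 2.5483 \cdot 10^{-6}$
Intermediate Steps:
$\frac{1}{-482969 + 875388} = \frac{1}{392419}$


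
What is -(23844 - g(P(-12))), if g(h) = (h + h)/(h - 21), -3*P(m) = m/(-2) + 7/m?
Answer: -19575794/821 ≈ -23844.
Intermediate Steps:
P(m) = -7/(3*m) + m/6 (P(m) = -(m/(-2) + 7/m)/3 = -(m*(-1/2) + 7/m)/3 = -(-m/2 + 7/m)/3 = -(7/m - m/2)/3 = -7/(3*m) + m/6)
g(h) = 2*h/(-21 + h) (g(h) = (2*h)/(-21 + h) = 2*h/(-21 + h))
-(23844 - g(P(-12))) = -(23844 - 2*(1/6)*(-14 + (-12)**2)/(-12)/(-21 + (1/6)*(-14 + (-12)**2)/(-12))) = -(23844 - 2*(1/6)*(-1/12)*(-14 + 144)/(-21 + (1/6)*(-1/12)*(-14 + 144))) = -(23844 - 2*(1/6)*(-1/12)*130/(-21 + (1/6)*(-1/12)*130)) = -(23844 - 2*(-65)/(36*(-21 - 65/36))) = -(23844 - 2*(-65)/(36*(-821/36))) = -(23844 - 2*(-65)*(-36)/(36*821)) = -(23844 - 1*130/821) = -(23844 - 130/821) = -1*19575794/821 = -19575794/821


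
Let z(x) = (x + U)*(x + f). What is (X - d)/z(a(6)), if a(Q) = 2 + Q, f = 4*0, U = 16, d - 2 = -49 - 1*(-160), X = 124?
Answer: 11/192 ≈ 0.057292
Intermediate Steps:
d = 113 (d = 2 + (-49 - 1*(-160)) = 2 + (-49 + 160) = 2 + 111 = 113)
f = 0
z(x) = x*(16 + x) (z(x) = (x + 16)*(x + 0) = (16 + x)*x = x*(16 + x))
(X - d)/z(a(6)) = (124 - 1*113)/(((2 + 6)*(16 + (2 + 6)))) = (124 - 113)/((8*(16 + 8))) = 11/((8*24)) = 11/192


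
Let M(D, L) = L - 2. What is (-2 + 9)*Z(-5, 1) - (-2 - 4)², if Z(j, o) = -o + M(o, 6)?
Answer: -15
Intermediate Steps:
M(D, L) = -2 + L
Z(j, o) = 4 - o (Z(j, o) = -o + (-2 + 6) = -o + 4 = 4 - o)
(-2 + 9)*Z(-5, 1) - (-2 - 4)² = (-2 + 9)*(4 - 1*1) - (-2 - 4)² = 7*(4 - 1) - 1*(-6)² = 7*3 - 1*36 = 21 - 36 = -15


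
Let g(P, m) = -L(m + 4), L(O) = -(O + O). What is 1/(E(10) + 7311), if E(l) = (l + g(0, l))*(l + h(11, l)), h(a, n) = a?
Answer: 1/8109 ≈ 0.00012332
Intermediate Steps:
L(O) = -2*O
g(P, m) = 8 + 2*m (g(P, m) = -(-2)*(m + 4) = -(-2)*(4 + m) = -(-8 - 2*m) = 8 + 2*m)
E(l) = (8 + 3*l)*(11 + l) (E(l) = (l + (8 + 2*l))*(l + 11) = (8 + 3*l)*(11 + l))
1/(E(10) + 7311) = 1/((88 + 3*10**2 + 41*10) + 7311) = 1/((88 + 3*100 + 410) + 7311) = 1/((88 + 300 + 410) + 7311) = 1/(798 + 7311) = 1/8109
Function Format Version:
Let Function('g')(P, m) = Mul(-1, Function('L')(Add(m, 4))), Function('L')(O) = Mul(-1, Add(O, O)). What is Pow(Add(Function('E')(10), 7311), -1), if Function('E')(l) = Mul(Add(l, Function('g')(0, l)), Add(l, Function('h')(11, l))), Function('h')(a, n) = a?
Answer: Rational(1, 8109) ≈ 0.00012332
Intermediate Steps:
Function('L')(O) = Mul(-2, O) (Function('L')(O) = Mul(-1, Mul(2, O)) = Mul(-2, O))
Function('g')(P, m) = Add(8, Mul(2, m)) (Function('g')(P, m) = Mul(-1, Mul(-2, Add(m, 4))) = Mul(-1, Mul(-2, Add(4, m))) = Mul(-1, Add(-8, Mul(-2, m))) = Add(8, Mul(2, m)))
Function('E')(l) = Mul(Add(8, Mul(3, l)), Add(11, l)) (Function('E')(l) = Mul(Add(l, Add(8, Mul(2, l))), Add(l, 11)) = Mul(Add(8, Mul(3, l)), Add(11, l)))
Pow(Add(Function('E')(10), 7311), -1) = Pow(Add(Add(88, Mul(3, Pow(10, 2)), Mul(41, 10)), 7311), -1) = Pow(Add(Add(88, Mul(3, 100), 410), 7311), -1) = Pow(Add(Add(88, 300, 410), 7311), -1) = Pow(Add(798, 7311), -1) = Pow(8109, -1) = Rational(1, 8109)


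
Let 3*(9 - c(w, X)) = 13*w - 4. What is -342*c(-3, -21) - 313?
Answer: -8293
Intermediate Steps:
c(w, X) = 31/3 - 13*w/3 (c(w, X) = 9 - (13*w - 4)/3 = 9 - (-4 + 13*w)/3 = 9 + (4/3 - 13*w/3) = 31/3 - 13*w/3)
-342*c(-3, -21) - 313 = -342*(31/3 - 13/3*(-3)) - 313 = -342*(31/3 + 13) - 313 = -342*70/3 - 313 = -7980 - 313 = -8293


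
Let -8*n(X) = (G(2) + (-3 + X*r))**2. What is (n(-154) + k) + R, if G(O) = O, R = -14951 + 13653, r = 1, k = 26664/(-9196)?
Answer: -7196329/1672 ≈ -4304.0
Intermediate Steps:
k = -606/209 (k = 26664*(-1/9196) = -606/209 ≈ -2.8995)
R = -1298
n(X) = -(-1 + X)**2/8 (n(X) = -(2 + (-3 + X*1))**2/8 = -(2 + (-3 + X))**2/8 = -(-1 + X)**2/8)
(n(-154) + k) + R = (-(-1 - 154)**2/8 - 606/209) - 1298 = (-1/8*(-155)**2 - 606/209) - 1298 = (-1/8*24025 - 606/209) - 1298 = (-24025/8 - 606/209) - 1298 = -5026073/1672 - 1298 = -7196329/1672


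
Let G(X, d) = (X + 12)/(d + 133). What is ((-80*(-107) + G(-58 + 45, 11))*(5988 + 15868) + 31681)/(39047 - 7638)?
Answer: 240581429/40383 ≈ 5957.5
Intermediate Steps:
G(X, d) = (12 + X)/(133 + d)
((-80*(-107) + G(-58 + 45, 11))*(5988 + 15868) + 31681)/(39047 - 7638) = ((-80*(-107) + (12 + (-58 + 45))/(133 + 11))*(5988 + 15868) + 31681)/(39047 - 7638) = ((8560 + (12 - 13)/144)*21856 + 31681)/31409 = ((8560 + (1/144)*(-1))*21856 + 31681)*(1/31409) = ((8560 - 1/144)*21856 + 31681)*(1/31409) = ((1232639/144)*21856 + 31681)*(1/31409) = (1683784874/9 + 31681)*(1/31409) = (1684070003/9)*(1/31409) = 240581429/40383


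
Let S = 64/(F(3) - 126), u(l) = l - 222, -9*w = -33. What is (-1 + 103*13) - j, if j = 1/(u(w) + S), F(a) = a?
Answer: 12005915/8973 ≈ 1338.0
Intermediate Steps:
w = 11/3 (w = -⅑*(-33) = 11/3 ≈ 3.6667)
u(l) = -222 + l
S = -64/123 (S = 64/(3 - 126) = 64/(-123) = -1/123*64 = -64/123 ≈ -0.52032)
j = -41/8973 (j = 1/((-222 + 11/3) - 64/123) = 1/(-655/3 - 64/123) = 1/(-8973/41) = -41/8973 ≈ -0.0045693)
(-1 + 103*13) - j = (-1 + 103*13) - 1*(-41/8973) = (-1 + 1339) + 41/8973 = 1338 + 41/8973 = 12005915/8973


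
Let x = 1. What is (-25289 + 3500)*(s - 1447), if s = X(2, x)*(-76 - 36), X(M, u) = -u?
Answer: 29088315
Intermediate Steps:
s = 112 (s = (-1*1)*(-76 - 36) = -1*(-112) = 112)
(-25289 + 3500)*(s - 1447) = (-25289 + 3500)*(112 - 1447) = -21789*(-1335) = 29088315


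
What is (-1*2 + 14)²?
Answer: 144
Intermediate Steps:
(-1*2 + 14)² = (-2 + 14)² = 12² = 144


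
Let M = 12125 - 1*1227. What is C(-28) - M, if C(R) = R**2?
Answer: -10114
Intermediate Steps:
M = 10898 (M = 12125 - 1227 = 10898)
C(-28) - M = (-28)**2 - 1*10898 = 784 - 10898 = -10114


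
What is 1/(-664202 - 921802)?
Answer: -1/1586004 ≈ -6.3052e-7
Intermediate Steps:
1/(-664202 - 921802) = 1/(-1586004) = -1/1586004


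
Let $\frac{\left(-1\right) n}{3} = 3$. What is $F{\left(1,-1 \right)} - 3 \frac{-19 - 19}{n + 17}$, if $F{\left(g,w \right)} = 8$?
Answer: $\frac{89}{4} \approx 22.25$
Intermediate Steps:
$n = -9$ ($n = \left(-3\right) 3 = -9$)
$F{\left(1,-1 \right)} - 3 \frac{-19 - 19}{n + 17} = 8 - 3 \frac{-19 - 19}{-9 + 17} = 8 - 3 \left(- \frac{38}{8}\right) = 8 - 3 \left(\left(-38\right) \frac{1}{8}\right) = 8 - - \frac{57}{4} = 8 + \frac{57}{4} = \frac{89}{4}$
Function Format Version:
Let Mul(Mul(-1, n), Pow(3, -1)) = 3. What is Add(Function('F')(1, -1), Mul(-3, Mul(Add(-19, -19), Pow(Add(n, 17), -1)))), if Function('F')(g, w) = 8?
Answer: Rational(89, 4) ≈ 22.250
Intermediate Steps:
n = -9 (n = Mul(-3, 3) = -9)
Add(Function('F')(1, -1), Mul(-3, Mul(Add(-19, -19), Pow(Add(n, 17), -1)))) = Add(8, Mul(-3, Mul(Add(-19, -19), Pow(Add(-9, 17), -1)))) = Add(8, Mul(-3, Mul(-38, Pow(8, -1)))) = Add(8, Mul(-3, Mul(-38, Rational(1, 8)))) = Add(8, Mul(-3, Rational(-19, 4))) = Add(8, Rational(57, 4)) = Rational(89, 4)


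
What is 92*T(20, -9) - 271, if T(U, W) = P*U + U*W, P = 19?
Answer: 18129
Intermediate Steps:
T(U, W) = 19*U + U*W
92*T(20, -9) - 271 = 92*(20*(19 - 9)) - 271 = 92*(20*10) - 271 = 92*200 - 271 = 18400 - 271 = 18129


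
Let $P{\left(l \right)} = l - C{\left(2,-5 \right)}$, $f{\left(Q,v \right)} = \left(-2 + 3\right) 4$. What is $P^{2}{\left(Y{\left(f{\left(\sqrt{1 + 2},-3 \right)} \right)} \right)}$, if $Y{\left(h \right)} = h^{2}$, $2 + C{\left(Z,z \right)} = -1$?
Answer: $361$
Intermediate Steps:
$C{\left(Z,z \right)} = -3$ ($C{\left(Z,z \right)} = -2 - 1 = -3$)
$f{\left(Q,v \right)} = 4$ ($f{\left(Q,v \right)} = 1 \cdot 4 = 4$)
$P{\left(l \right)} = 3 + l$ ($P{\left(l \right)} = l - -3 = l + 3 = 3 + l$)
$P^{2}{\left(Y{\left(f{\left(\sqrt{1 + 2},-3 \right)} \right)} \right)} = \left(3 + 4^{2}\right)^{2} = \left(3 + 16\right)^{2} = 19^{2} = 361$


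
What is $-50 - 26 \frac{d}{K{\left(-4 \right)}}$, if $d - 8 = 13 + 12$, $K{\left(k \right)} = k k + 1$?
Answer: $- \frac{1708}{17} \approx -100.47$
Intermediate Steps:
$K{\left(k \right)} = 1 + k^{2}$ ($K{\left(k \right)} = k^{2} + 1 = 1 + k^{2}$)
$d = 33$ ($d = 8 + \left(13 + 12\right) = 8 + 25 = 33$)
$-50 - 26 \frac{d}{K{\left(-4 \right)}} = -50 - 26 \frac{33}{1 + \left(-4\right)^{2}} = -50 - 26 \frac{33}{1 + 16} = -50 - 26 \cdot \frac{33}{17} = -50 - 26 \cdot 33 \cdot \frac{1}{17} = -50 - \frac{858}{17} = - \frac{1708}{17}$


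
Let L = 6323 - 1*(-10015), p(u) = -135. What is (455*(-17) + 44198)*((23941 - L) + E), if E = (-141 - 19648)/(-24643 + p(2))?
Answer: 6869881633349/24778 ≈ 2.7726e+8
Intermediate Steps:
E = 19789/24778 (E = (-141 - 19648)/(-24643 - 135) = -19789/(-24778) = -19789*(-1/24778) = 19789/24778 ≈ 0.79865)
L = 16338 (L = 6323 + 10015 = 16338)
(455*(-17) + 44198)*((23941 - L) + E) = (455*(-17) + 44198)*((23941 - 1*16338) + 19789/24778) = (-7735 + 44198)*((23941 - 16338) + 19789/24778) = 36463*(7603 + 19789/24778) = 36463*(188406923/24778) = 6869881633349/24778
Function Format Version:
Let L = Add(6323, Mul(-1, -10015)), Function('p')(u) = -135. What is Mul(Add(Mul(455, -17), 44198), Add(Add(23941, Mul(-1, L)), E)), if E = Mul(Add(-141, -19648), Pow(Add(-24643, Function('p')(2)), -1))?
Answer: Rational(6869881633349, 24778) ≈ 2.7726e+8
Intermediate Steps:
E = Rational(19789, 24778) (E = Mul(Add(-141, -19648), Pow(Add(-24643, -135), -1)) = Mul(-19789, Pow(-24778, -1)) = Mul(-19789, Rational(-1, 24778)) = Rational(19789, 24778) ≈ 0.79865)
L = 16338 (L = Add(6323, 10015) = 16338)
Mul(Add(Mul(455, -17), 44198), Add(Add(23941, Mul(-1, L)), E)) = Mul(Add(Mul(455, -17), 44198), Add(Add(23941, Mul(-1, 16338)), Rational(19789, 24778))) = Mul(Add(-7735, 44198), Add(Add(23941, -16338), Rational(19789, 24778))) = Mul(36463, Add(7603, Rational(19789, 24778))) = Mul(36463, Rational(188406923, 24778)) = Rational(6869881633349, 24778)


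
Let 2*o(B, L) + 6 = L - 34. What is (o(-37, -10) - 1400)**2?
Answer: 2030625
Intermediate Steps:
o(B, L) = -20 + L/2 (o(B, L) = -3 + (L - 34)/2 = -3 + (-34 + L)/2 = -3 + (-17 + L/2) = -20 + L/2)
(o(-37, -10) - 1400)**2 = ((-20 + (1/2)*(-10)) - 1400)**2 = ((-20 - 5) - 1400)**2 = (-25 - 1400)**2 = (-1425)**2 = 2030625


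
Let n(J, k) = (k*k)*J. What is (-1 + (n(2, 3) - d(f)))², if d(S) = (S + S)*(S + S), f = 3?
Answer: 361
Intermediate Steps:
n(J, k) = J*k² (n(J, k) = k²*J = J*k²)
d(S) = 4*S² (d(S) = (2*S)*(2*S) = 4*S²)
(-1 + (n(2, 3) - d(f)))² = (-1 + (2*3² - 4*3²))² = (-1 + (2*9 - 4*9))² = (-1 + (18 - 1*36))² = (-1 + (18 - 36))² = (-1 - 18)² = (-19)² = 361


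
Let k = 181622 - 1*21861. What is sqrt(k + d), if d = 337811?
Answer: 2*sqrt(124393) ≈ 705.39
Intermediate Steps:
k = 159761 (k = 181622 - 21861 = 159761)
sqrt(k + d) = sqrt(159761 + 337811) = sqrt(497572) = 2*sqrt(124393)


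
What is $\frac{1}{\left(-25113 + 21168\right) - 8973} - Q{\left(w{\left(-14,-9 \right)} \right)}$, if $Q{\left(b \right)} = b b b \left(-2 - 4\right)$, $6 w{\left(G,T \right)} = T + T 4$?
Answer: $- \frac{65397377}{25836} \approx -2531.3$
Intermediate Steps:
$w{\left(G,T \right)} = \frac{5 T}{6}$ ($w{\left(G,T \right)} = \frac{T + T 4}{6} = \frac{T + 4 T}{6} = \frac{5 T}{6}$)
$Q{\left(b \right)} = - 6 b^{3}$ ($Q{\left(b \right)} = b^{2} b \left(-6\right) = b^{3} \left(-6\right) = - 6 b^{3}$)
$\frac{1}{\left(-25113 + 21168\right) - 8973} - Q{\left(w{\left(-14,-9 \right)} \right)} = \frac{1}{\left(-25113 + 21168\right) - 8973} - - 6 \left(\frac{5}{6} \left(-9\right)\right)^{3} = \frac{1}{-3945 - 8973} - - 6 \left(- \frac{15}{2}\right)^{3} = \frac{1}{-12918} - \left(-6\right) \left(- \frac{3375}{8}\right) = - \frac{1}{12918} - \frac{10125}{4} = - \frac{65397377}{25836}$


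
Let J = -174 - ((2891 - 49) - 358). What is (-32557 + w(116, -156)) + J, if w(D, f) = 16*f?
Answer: -37711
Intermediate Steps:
J = -2658 (J = -174 - (2842 - 358) = -174 - 1*2484 = -174 - 2484 = -2658)
(-32557 + w(116, -156)) + J = (-32557 + 16*(-156)) - 2658 = (-32557 - 2496) - 2658 = -35053 - 2658 = -37711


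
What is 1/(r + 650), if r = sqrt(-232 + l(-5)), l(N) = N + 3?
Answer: 25/16259 - 3*I*sqrt(26)/422734 ≈ 0.0015376 - 3.6186e-5*I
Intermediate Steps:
l(N) = 3 + N
r = 3*I*sqrt(26) (r = sqrt(-232 + (3 - 5)) = sqrt(-232 - 2) = sqrt(-234) = 3*I*sqrt(26) ≈ 15.297*I)
1/(r + 650) = 1/(3*I*sqrt(26) + 650) = 1/(650 + 3*I*sqrt(26))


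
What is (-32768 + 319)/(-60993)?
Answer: 32449/60993 ≈ 0.53201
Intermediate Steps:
(-32768 + 319)/(-60993) = -32449*(-1/60993) = 32449/60993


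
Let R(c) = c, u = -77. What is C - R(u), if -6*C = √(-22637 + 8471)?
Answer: 77 - I*√1574/2 ≈ 77.0 - 19.837*I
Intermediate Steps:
C = -I*√1574/2 (C = -√(-22637 + 8471)/6 = -I*√1574/2 ≈ -19.837*I)
C - R(u) = -I*√1574/2 - 1*(-77) = -I*√1574/2 + 77 = 77 - I*√1574/2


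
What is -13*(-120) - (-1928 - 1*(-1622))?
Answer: 1866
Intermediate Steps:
-13*(-120) - (-1928 - 1*(-1622)) = 1560 - (-1928 + 1622) = 1560 - 1*(-306) = 1560 + 306 = 1866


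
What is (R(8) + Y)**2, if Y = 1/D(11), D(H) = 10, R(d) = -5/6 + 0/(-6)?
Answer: 121/225 ≈ 0.53778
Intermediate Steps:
R(d) = -5/6 (R(d) = -5*1/6 + 0*(-1/6) = -5/6 + 0 = -5/6)
Y = 1/10 ≈ 0.10000
(R(8) + Y)**2 = (-5/6 + 1/10)**2 = (-11/15)**2 = 121/225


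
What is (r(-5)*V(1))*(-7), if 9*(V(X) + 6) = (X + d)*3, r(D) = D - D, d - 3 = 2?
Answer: 0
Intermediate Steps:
d = 5 (d = 3 + 2 = 5)
r(D) = 0
V(X) = -13/3 + X/3 (V(X) = -6 + ((X + 5)*3)/9 = -6 + ((5 + X)*3)/9 = -6 + (15 + 3*X)/9 = -6 + (5/3 + X/3) = -13/3 + X/3)
(r(-5)*V(1))*(-7) = (0*(-13/3 + (1/3)*1))*(-7) = (0*(-13/3 + 1/3))*(-7) = (0*(-4))*(-7) = 0*(-7) = 0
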